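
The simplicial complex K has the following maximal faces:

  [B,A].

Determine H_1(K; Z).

We work with the vertex ordering A < B. The simplices of K, each written with vertices in increasing order, are:

  0-simplices (2): A, B
  1-simplices (1): AB

so the chain groups are C_0 ≅ Z^2, C_1 ≅ Z^1.

∂_1: C_1 → C_0 maps an edge to its endpoints' difference, ∂[p,q] = q − p. For instance
  ∂AB = B − A.
This gives a 2×1 integer matrix of rank 1; reducing to Smith normal form yields diagonal entries (1).

Reading off H_k = ker ∂_k / im ∂_{k+1}:

  H_1: rank ker ∂_1 − rank ∂_2 = (1 − 1) − 0 = 0, and there is no ∂_2, so H_1 ≅ 0.

H_1 ≅ 0.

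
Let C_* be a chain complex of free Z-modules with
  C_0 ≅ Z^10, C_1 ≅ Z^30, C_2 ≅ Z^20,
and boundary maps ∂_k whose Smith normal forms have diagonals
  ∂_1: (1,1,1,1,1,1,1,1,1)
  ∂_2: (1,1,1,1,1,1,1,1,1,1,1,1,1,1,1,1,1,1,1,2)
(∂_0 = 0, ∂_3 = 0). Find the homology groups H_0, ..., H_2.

H_0 = Z,  H_1 = Z × Z/2,  H_2 = 0.

H_0: b_0 = 10 − 0 − 9 = 1; torsion from ∂_1 factors > 1: none. So H_0 = Z.
H_1: b_1 = 30 − 9 − 20 = 1; torsion from ∂_2 factors > 1: [2]. So H_1 = Z × Z/2.
H_2: b_2 = 20 − 20 − 0 = 0; torsion from ∂_3 factors > 1: none. So H_2 = 0.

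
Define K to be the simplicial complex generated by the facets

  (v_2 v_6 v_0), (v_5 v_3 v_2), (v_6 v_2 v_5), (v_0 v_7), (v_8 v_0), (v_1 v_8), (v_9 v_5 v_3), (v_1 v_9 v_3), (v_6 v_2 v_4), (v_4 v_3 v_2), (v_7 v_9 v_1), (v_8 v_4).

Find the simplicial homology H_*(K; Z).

Take the total order v_0 < v_1 < v_2 < v_3 < v_4 < v_5 < v_6 < v_7 < v_8 < v_9 on the vertex set. Then K (dimension 2) consists of the simplices:

  0-simplices (10): [v_0], [v_1], [v_2], [v_3], [v_4], [v_5], [v_6], [v_7], [v_8], [v_9]
  1-simplices (20): (20 of them)
  2-simplices (8): [v_0,v_2,v_6], [v_1,v_3,v_9], [v_1,v_7,v_9], [v_2,v_3,v_4], [v_2,v_3,v_5], [v_2,v_4,v_6], [v_2,v_5,v_6], [v_3,v_5,v_9]

giving chain groups C_0 ≅ Z^10, C_1 ≅ Z^20, C_2 ≅ Z^8.

Boundary ∂_1: C_1 → C_0 is given by ∂[p,q] = [q] − [p]. For instance
  ∂[v_2,v_6] = [v_6] − [v_2].
This gives a 10×20 integer matrix of rank 9; reducing to Smith normal form yields diagonal entries (1,1,1,1,1,1,1,1,1).

The boundary map ∂_2: C_2 → C_1 sends each 2-simplex [p,q,r] to [q,r] − [p,r] + [p,q]. For instance
  ∂[v_2,v_3,v_4] = [v_3,v_4] − [v_2,v_4] + [v_2,v_3],
  ∂[v_2,v_4,v_6] = [v_4,v_6] − [v_2,v_6] + [v_2,v_4].
This gives a 20×8 integer matrix of rank 8; reducing to Smith normal form yields diagonal entries (1,1,1,1,1,1,1,1).

Reading off H_k = ker ∂_k / im ∂_{k+1}:

  H_0: rank C_0 − rank ∂_1 = 10 − 9 = 1, and the invariant factors of ∂_1 are all 1, so H_0 ≅ Z.
  H_1: rank ker ∂_1 − rank ∂_2 = (20 − 9) − 8 = 3, and the invariant factors of ∂_2 are all 1, so H_1 ≅ Z^3.
  H_2: rank ker ∂_2 − rank ∂_3 = (8 − 8) − 0 = 0, and there is no ∂_3, so H_2 ≅ 0.

As a check, the Euler characteristic is 10 − 20 + 8 = -2, which agrees with 1 − 3 + 0 = -2.

H_0 = Z,  H_1 = Z^3,  H_2 = 0.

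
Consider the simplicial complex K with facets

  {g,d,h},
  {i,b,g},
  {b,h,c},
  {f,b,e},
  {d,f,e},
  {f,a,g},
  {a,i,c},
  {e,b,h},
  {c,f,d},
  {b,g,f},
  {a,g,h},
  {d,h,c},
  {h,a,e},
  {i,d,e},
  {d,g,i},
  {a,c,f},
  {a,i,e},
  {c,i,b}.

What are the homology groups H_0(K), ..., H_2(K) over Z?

H_0 ≅ Z,  H_1 ≅ Z^2,  H_2 ≅ Z.

We work with the vertex ordering a < b < c < d < e < f < g < h < i. The simplices of K, each written with vertices in increasing order, are:

  0-simplices (9): a, b, c, d, e, f, g, h, i
  1-simplices (27): ac, ae, af, ag, ah, ai, bc, be, bf, bg, bh, bi, cd, cf, ch, ci, de, df, dg, dh, di, ef, eh, ei, fg, gh, gi
  2-simplices (18): acf, aci, aeh, aei, afg, agh, bch, bci, bef, beh, bfg, bgi, cdf, cdh, def, dei, dgh, dgi

Hence C_0 ≅ Z^9, C_1 ≅ Z^27, C_2 ≅ Z^18.

Boundary ∂_1: C_1 → C_0 sends each edge [p,q] (with p < q) to q − p.
This gives a 9×27 integer matrix of rank 8; reducing to Smith normal form yields diagonal entries (1,1,1,1,1,1,1,1).

Boundary ∂_2: C_2 → C_1 sends each 2-simplex [p,q,r] to [q,r] − [p,r] + [p,q]. For instance
  ∂afg = fg − ag + af,
  ∂agh = gh − ah + ag.
The resulting 27×18 matrix has rank 17, and its Smith normal form has invariant factors (1,1,1,1,1,1,1,1,1,1,1,1,1,1,1,1,1).

From H_k ≅ ker(∂_k) / im(∂_{k+1}) we obtain:

  H_0: rank C_0 − rank ∂_1 = 9 − 8 = 1, and the invariant factors of ∂_1 are all 1, so H_0 ≅ Z.
  H_1: rank ker ∂_1 − rank ∂_2 = (27 − 8) − 17 = 2, and the invariant factors of ∂_2 are all 1, so H_1 ≅ Z^2.
  H_2: rank ker ∂_2 − rank ∂_3 = (18 − 17) − 0 = 1, and there is no ∂_3, so H_2 ≅ Z.

As a check, the Euler characteristic is 9 − 27 + 18 = 0, which agrees with 1 − 2 + 1 = 0.
(K is a triangulation of the torus T^2.)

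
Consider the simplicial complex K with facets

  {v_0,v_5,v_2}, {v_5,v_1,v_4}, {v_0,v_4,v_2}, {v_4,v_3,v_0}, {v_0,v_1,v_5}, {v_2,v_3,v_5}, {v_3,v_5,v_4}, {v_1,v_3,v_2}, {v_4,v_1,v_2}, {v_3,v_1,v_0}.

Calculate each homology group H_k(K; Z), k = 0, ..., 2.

Fix the vertex order v_0 < v_1 < v_2 < v_3 < v_4 < v_5 and write every simplex with vertices in increasing order. Then dim K = 2 and the simplices of K are:

  0-simplices (6): [v_0], [v_1], [v_2], [v_3], [v_4], [v_5]
  1-simplices (15): (15 of them)
  2-simplices (10): [v_0,v_1,v_3], [v_0,v_1,v_5], [v_0,v_2,v_4], [v_0,v_2,v_5], [v_0,v_3,v_4], [v_1,v_2,v_3], [v_1,v_2,v_4], [v_1,v_4,v_5], [v_2,v_3,v_5], [v_3,v_4,v_5]

Hence C_0 ≅ Z^6, C_1 ≅ Z^15, C_2 ≅ Z^10.

Boundary ∂_1: C_1 → C_0 sends each edge [p,q] (with p < q) to q − p.
The 6×15 boundary matrix has rank 5 and Smith normal form diag(1,1,1,1,1).

Boundary ∂_2: C_2 → C_1 maps a triangle to the signed sum of its edges. For instance
  ∂[v_2,v_3,v_5] = [v_3,v_5] − [v_2,v_5] + [v_2,v_3],
  ∂[v_1,v_2,v_3] = [v_2,v_3] − [v_1,v_3] + [v_1,v_2].
This gives a 15×10 integer matrix of rank 10; reducing to Smith normal form yields diagonal entries (1,1,1,1,1,1,1,1,1,2).

Reading off H_k = ker ∂_k / im ∂_{k+1}:

  H_0: rank C_0 − rank ∂_1 = 6 − 5 = 1, and the invariant factors of ∂_1 are all 1, so H_0 = Z.
  H_1: rank ker ∂_1 − rank ∂_2 = (15 − 5) − 10 = 0, and ∂_2 has invariant factor 2 > 1, so H_1 = Z/2.
  H_2: rank ker ∂_2 − rank ∂_3 = (10 − 10) − 0 = 0, and there is no ∂_3, so H_2 = 0.

(K is a triangulation of the real projective plane RP^2.)

H_0 ≅ Z,  H_1 ≅ Z/2,  H_2 = 0.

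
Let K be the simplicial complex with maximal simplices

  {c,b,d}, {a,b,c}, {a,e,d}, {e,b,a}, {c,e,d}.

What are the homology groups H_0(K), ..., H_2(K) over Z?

Fix the vertex order a < b < c < d < e and write every simplex with vertices in increasing order. Then dim K = 2 and the simplices of K are:

  0-simplices (5): a, b, c, d, e
  1-simplices (10): ab, ac, ad, ae, bc, bd, be, cd, ce, de
  2-simplices (5): abc, abe, ade, bcd, cde

giving chain groups C_0 ≅ Z^5, C_1 ≅ Z^10, C_2 ≅ Z^5.

The boundary map ∂_1: C_1 → C_0 is given by ∂[p,q] = [q] − [p]. For instance
  ∂be = e − b.
The 5×10 boundary matrix has rank 4 and Smith normal form diag(1,1,1,1).

∂_2: C_2 → C_1 sends each 2-simplex [p,q,r] to [q,r] − [p,r] + [p,q]. For instance
  ∂abc = bc − ac + ab,
  ∂abe = be − ae + ab.
This gives a 10×5 integer matrix of rank 5; reducing to Smith normal form yields diagonal entries (1,1,1,1,1).

Reading off H_k = ker ∂_k / im ∂_{k+1}:

  H_0: rank C_0 − rank ∂_1 = 5 − 4 = 1, and the invariant factors of ∂_1 are all 1, so H_0 ≅ Z.
  H_1: rank ker ∂_1 − rank ∂_2 = (10 − 4) − 5 = 1, and the invariant factors of ∂_2 are all 1, so H_1 ≅ Z.
  H_2: rank ker ∂_2 − rank ∂_3 = (5 − 5) − 0 = 0, and there is no ∂_3, so H_2 ≅ 0.

H_0 ≅ Z,  H_1 ≅ Z,  H_2 = 0.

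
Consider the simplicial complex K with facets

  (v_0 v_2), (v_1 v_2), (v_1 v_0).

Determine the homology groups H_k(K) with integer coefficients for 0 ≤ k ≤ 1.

We work with the vertex ordering v_0 < v_1 < v_2. The simplices of K, each written with vertices in increasing order, are:

  0-simplices (3): [v_0], [v_1], [v_2]
  1-simplices (3): [v_0,v_1], [v_0,v_2], [v_1,v_2]

Hence C_0 ≅ Z^3, C_1 ≅ Z^3.

∂_1: C_1 → C_0 maps an edge to its endpoints' difference, ∂[p,q] = q − p.
The resulting 3×3 matrix has rank 2, and its Smith normal form has invariant factors (1,1).

Computing H_k = (kernel of ∂_k) / (image of ∂_{k+1}):

  H_0: rank C_0 − rank ∂_1 = 3 − 2 = 1, and the invariant factors of ∂_1 are all 1, so H_0 = Z.
  H_1: rank ker ∂_1 − rank ∂_2 = (3 − 2) − 0 = 1, and there is no ∂_2, so H_1 = Z.

As a check, the Euler characteristic is 3 − 3 = 0, which agrees with 1 − 1 = 0.
(K is a triangulation of the circle S^1.)

H_0 ≅ Z,  H_1 ≅ Z.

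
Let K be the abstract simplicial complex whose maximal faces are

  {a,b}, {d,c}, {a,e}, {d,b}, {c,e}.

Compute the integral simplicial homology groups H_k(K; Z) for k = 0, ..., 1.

K has 5 vertices, 5 edges.
rank ∂_0 = 0, rank ∂_1 = 4 ⇒ b_0 = 5 − 0 − 4 = 1; all invariant factors of ∂_1 are 1 so no torsion. So H_0 = Z.
rank ∂_1 = 4, rank ∂_2 = 0 ⇒ b_1 = 5 − 4 − 0 = 1. So H_1 = Z.

H_0 ≅ Z,  H_1 ≅ Z.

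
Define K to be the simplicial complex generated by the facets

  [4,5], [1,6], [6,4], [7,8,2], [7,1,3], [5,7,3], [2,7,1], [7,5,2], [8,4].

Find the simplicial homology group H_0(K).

Take the total order 1 < 2 < 3 < 4 < 5 < 6 < 7 < 8 on the vertex set. Then K (dimension 2) consists of the simplices:

  0-simplices (8): [1], [2], [3], [4], [5], [6], [7], [8]
  1-simplices (14): [1,2], [1,3], [1,6], [1,7], [2,5], [2,7], [2,8], [3,5], [3,7], [4,5], [4,6], [4,8], [5,7], [7,8]
  2-simplices (5): [1,2,7], [1,3,7], [2,5,7], [2,7,8], [3,5,7]

giving chain groups C_0 ≅ Z^8, C_1 ≅ Z^14, C_2 ≅ Z^5.

∂_1: C_1 → C_0 maps an edge to its endpoints' difference, ∂[p,q] = q − p.
The 8×14 boundary matrix has rank 7 and Smith normal form diag(1,1,1,1,1,1,1).

The boundary map ∂_2: C_2 → C_1 sends each 2-simplex [p,q,r] to [q,r] − [p,r] + [p,q]. For instance
  ∂[2,7,8] = [7,8] − [2,8] + [2,7],
  ∂[1,3,7] = [3,7] − [1,7] + [1,3].
The resulting 14×5 matrix has rank 5, and its Smith normal form has invariant factors (1,1,1,1,1).

Computing H_k = (kernel of ∂_k) / (image of ∂_{k+1}):

  H_0: rank C_0 − rank ∂_1 = 8 − 7 = 1, and the invariant factors of ∂_1 are all 1, so H_0 ≅ Z.

H_0 ≅ Z.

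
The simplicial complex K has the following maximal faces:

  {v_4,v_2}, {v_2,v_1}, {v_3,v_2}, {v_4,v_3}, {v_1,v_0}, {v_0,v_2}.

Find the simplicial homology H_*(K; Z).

H_0 = Z,  H_1 = Z^2.

We work with the vertex ordering v_0 < v_1 < v_2 < v_3 < v_4. The simplices of K, each written with vertices in increasing order, are:

  0-simplices (5): [v_0], [v_1], [v_2], [v_3], [v_4]
  1-simplices (6): [v_0,v_1], [v_0,v_2], [v_1,v_2], [v_2,v_3], [v_2,v_4], [v_3,v_4]

so the chain groups are C_0 ≅ Z^5, C_1 ≅ Z^6.

∂_1: C_1 → C_0 maps an edge to its endpoints' difference, ∂[p,q] = q − p. For instance
  ∂[v_0,v_1] = [v_1] − [v_0].
The resulting 5×6 matrix has rank 4, and its Smith normal form has invariant factors (1,1,1,1).

Computing H_k = (kernel of ∂_k) / (image of ∂_{k+1}):

  H_0: rank C_0 − rank ∂_1 = 5 − 4 = 1, and the invariant factors of ∂_1 are all 1, so H_0 = Z.
  H_1: rank ker ∂_1 − rank ∂_2 = (6 − 4) − 0 = 2, and there is no ∂_2, so H_1 = Z^2.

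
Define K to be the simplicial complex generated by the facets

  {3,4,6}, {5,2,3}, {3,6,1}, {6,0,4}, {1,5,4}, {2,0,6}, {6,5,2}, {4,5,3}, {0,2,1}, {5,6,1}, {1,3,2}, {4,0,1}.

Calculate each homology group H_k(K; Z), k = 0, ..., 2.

H_0 ≅ Z,  H_1 ≅ Z/2Z,  H_2 = 0.

Order the vertices as 0 < 1 < 2 < 3 < 4 < 5 < 6. Listing each simplex with vertices in this order, K has dimension 2 with simplices:

  0-simplices (7): [0], [1], [2], [3], [4], [5], [6]
  1-simplices (18): [0,1], [0,2], [0,4], [0,6], [1,2], [1,3], [1,4], [1,5], [1,6], [2,3], [2,5], [2,6], [3,4], [3,5], [3,6], [4,5], [4,6], [5,6]
  2-simplices (12): [0,1,2], [0,1,4], [0,2,6], [0,4,6], [1,2,3], [1,3,6], [1,4,5], [1,5,6], [2,3,5], [2,5,6], [3,4,5], [3,4,6]

Hence C_0 ≅ Z^7, C_1 ≅ Z^18, C_2 ≅ Z^12.

The boundary map ∂_1: C_1 → C_0 maps an edge to its endpoints' difference, ∂[p,q] = q − p. For instance
  ∂[3,6] = [6] − [3].
This gives a 7×18 integer matrix of rank 6; reducing to Smith normal form yields diagonal entries (1,1,1,1,1,1).

∂_2: C_2 → C_1 acts by ∂[p,q,r] = [q,r] − [p,r] + [p,q]. For instance
  ∂[1,4,5] = [4,5] − [1,5] + [1,4],
  ∂[1,3,6] = [3,6] − [1,6] + [1,3].
As a 18×12 matrix over Z this has rank 12, with invariant factors (1,1,1,1,1,1,1,1,1,1,1,2).

From H_k ≅ ker(∂_k) / im(∂_{k+1}) we obtain:

  H_0: rank C_0 − rank ∂_1 = 7 − 6 = 1, and the invariant factors of ∂_1 are all 1, so H_0 ≅ Z.
  H_1: rank ker ∂_1 − rank ∂_2 = (18 − 6) − 12 = 0, and ∂_2 has invariant factor 2 > 1, so H_1 ≅ Z/2Z.
  H_2: rank ker ∂_2 − rank ∂_3 = (12 − 12) − 0 = 0, and there is no ∂_3, so H_2 ≅ 0.

As a check, the Euler characteristic is 7 − 18 + 12 = 1, which agrees with 1 − 0 + 0 = 1.
(K is a triangulation of the real projective plane RP^2.)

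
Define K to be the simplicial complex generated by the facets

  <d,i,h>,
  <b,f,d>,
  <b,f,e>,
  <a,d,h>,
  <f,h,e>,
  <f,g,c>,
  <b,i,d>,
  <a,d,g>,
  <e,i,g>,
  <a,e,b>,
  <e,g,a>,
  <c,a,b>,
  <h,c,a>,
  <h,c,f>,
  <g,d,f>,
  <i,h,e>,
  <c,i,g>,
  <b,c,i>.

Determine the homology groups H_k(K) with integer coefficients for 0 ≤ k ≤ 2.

H_0 = Z,  H_1 = Z^2,  H_2 = Z.

We work with the vertex ordering a < b < c < d < e < f < g < h < i. The simplices of K, each written with vertices in increasing order, are:

  0-simplices (9): a, b, c, d, e, f, g, h, i
  1-simplices (27): ab, ac, ad, ae, ag, ah, bc, bd, be, bf, bi, cf, cg, ch, ci, df, dg, dh, di, ef, eg, eh, ei, fg, fh, gi, hi
  2-simplices (18): abc, abe, ach, adg, adh, aeg, bci, bdf, bdi, bef, cfg, cfh, cgi, dfg, dhi, efh, egi, ehi

so the chain groups are C_0 ≅ Z^9, C_1 ≅ Z^27, C_2 ≅ Z^18.

The boundary map ∂_1: C_1 → C_0 maps an edge to its endpoints' difference, ∂[p,q] = q − p. For instance
  ∂bi = i − b.
This gives a 9×27 integer matrix of rank 8; reducing to Smith normal form yields diagonal entries (1,1,1,1,1,1,1,1).

∂_2: C_2 → C_1 sends each 2-simplex [p,q,r] to [q,r] − [p,r] + [p,q]. For instance
  ∂adh = dh − ah + ad,
  ∂ach = ch − ah + ac.
The 27×18 boundary matrix has rank 17 and Smith normal form diag(1,1,1,1,1,1,1,1,1,1,1,1,1,1,1,1,1).

From H_k ≅ ker(∂_k) / im(∂_{k+1}) we obtain:

  H_0: rank C_0 − rank ∂_1 = 9 − 8 = 1, and the invariant factors of ∂_1 are all 1, so H_0 = Z.
  H_1: rank ker ∂_1 − rank ∂_2 = (27 − 8) − 17 = 2, and the invariant factors of ∂_2 are all 1, so H_1 = Z^2.
  H_2: rank ker ∂_2 − rank ∂_3 = (18 − 17) − 0 = 1, and there is no ∂_3, so H_2 = Z.

(K is a triangulation of the torus T^2.)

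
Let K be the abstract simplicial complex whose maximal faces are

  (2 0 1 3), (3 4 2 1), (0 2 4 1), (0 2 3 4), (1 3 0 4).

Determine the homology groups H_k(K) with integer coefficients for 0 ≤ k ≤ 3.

H_0 ≅ Z,  H_1 = 0,  H_2 = 0,  H_3 ≅ Z.

Order the vertices as 0 < 1 < 2 < 3 < 4. Listing each simplex with vertices in this order, K has dimension 3 with simplices:

  0-simplices (5): [0], [1], [2], [3], [4]
  1-simplices (10): [0,1], [0,2], [0,3], [0,4], [1,2], [1,3], [1,4], [2,3], [2,4], [3,4]
  2-simplices (10): [0,1,2], [0,1,3], [0,1,4], [0,2,3], [0,2,4], [0,3,4], [1,2,3], [1,2,4], [1,3,4], [2,3,4]
  3-simplices (5): [0,1,2,3], [0,1,2,4], [0,1,3,4], [0,2,3,4], [1,2,3,4]

so the chain groups are C_0 ≅ Z^5, C_1 ≅ Z^10, C_2 ≅ Z^10, C_3 ≅ Z^5.

The boundary map ∂_1: C_1 → C_0 maps an edge to its endpoints' difference, ∂[p,q] = q − p.
The 5×10 boundary matrix has rank 4 and Smith normal form diag(1,1,1,1).

Boundary ∂_2: C_2 → C_1 maps a triangle to the signed sum of its edges. For instance
  ∂[0,3,4] = [3,4] − [0,4] + [0,3],
  ∂[1,3,4] = [3,4] − [1,4] + [1,3].
This gives a 10×10 integer matrix of rank 6; reducing to Smith normal form yields diagonal entries (1,1,1,1,1,1).

The boundary map ∂_3: C_3 → C_2 sends each 3-simplex σ to the alternating sum Σ_i (−1)^i (σ with its i-th vertex removed). For instance
  ∂[0,2,3,4] = [2,3,4] − [0,3,4] + [0,2,4] − [0,2,3],
  ∂[0,1,2,3] = [1,2,3] − [0,2,3] + [0,1,3] − [0,1,2].
The 10×5 boundary matrix has rank 4 and Smith normal form diag(1,1,1,1).

Now H_k = ker ∂_k / im ∂_{k+1}, so:

  H_0: rank C_0 − rank ∂_1 = 5 − 4 = 1, and the invariant factors of ∂_1 are all 1, so H_0 ≅ Z.
  H_1: rank ker ∂_1 − rank ∂_2 = (10 − 4) − 6 = 0, and the invariant factors of ∂_2 are all 1, so H_1 ≅ 0.
  H_2: rank ker ∂_2 − rank ∂_3 = (10 − 6) − 4 = 0, and the invariant factors of ∂_3 are all 1, so H_2 ≅ 0.
  H_3: rank ker ∂_3 − rank ∂_4 = (5 − 4) − 0 = 1, and there is no ∂_4, so H_3 ≅ Z.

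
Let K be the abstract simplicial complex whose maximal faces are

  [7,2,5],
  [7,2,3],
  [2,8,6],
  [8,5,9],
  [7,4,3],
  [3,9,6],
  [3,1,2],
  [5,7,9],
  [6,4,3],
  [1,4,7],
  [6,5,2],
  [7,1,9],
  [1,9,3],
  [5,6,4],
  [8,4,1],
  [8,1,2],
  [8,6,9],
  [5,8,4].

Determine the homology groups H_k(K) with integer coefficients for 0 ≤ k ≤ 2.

We work with the vertex ordering 1 < 2 < 3 < 4 < 5 < 6 < 7 < 8 < 9. The simplices of K, each written with vertices in increasing order, are:

  0-simplices (9): [1], [2], [3], [4], [5], [6], [7], [8], [9]
  1-simplices (27): (27 of them)
  2-simplices (18): [1,2,3], [1,2,8], [1,3,9], [1,4,7], [1,4,8], [1,7,9], [2,3,7], [2,5,6], [2,5,7], [2,6,8], [3,4,6], [3,4,7], [3,6,9], [4,5,6], [4,5,8], [5,7,9], [5,8,9], [6,8,9]

so the chain groups are C_0 ≅ Z^9, C_1 ≅ Z^27, C_2 ≅ Z^18.

∂_1: C_1 → C_0 sends each edge [p,q] (with p < q) to q − p.
This gives a 9×27 integer matrix of rank 8; reducing to Smith normal form yields diagonal entries (1,1,1,1,1,1,1,1).

Boundary ∂_2: C_2 → C_1 maps a triangle to the signed sum of its edges. For instance
  ∂[5,8,9] = [8,9] − [5,9] + [5,8],
  ∂[4,5,6] = [5,6] − [4,6] + [4,5].
This gives a 27×18 integer matrix of rank 18; reducing to Smith normal form yields diagonal entries (1,1,1,1,1,1,1,1,1,1,1,1,1,1,1,1,1,2).

Reading off H_k = ker ∂_k / im ∂_{k+1}:

  H_0: rank C_0 − rank ∂_1 = 9 − 8 = 1, and the invariant factors of ∂_1 are all 1, so H_0 = Z.
  H_1: rank ker ∂_1 − rank ∂_2 = (27 − 8) − 18 = 1, and ∂_2 has invariant factor 2 > 1, so H_1 = Z ⊕ Z/2Z.
  H_2: rank ker ∂_2 − rank ∂_3 = (18 − 18) − 0 = 0, and there is no ∂_3, so H_2 = 0.

As a check, the Euler characteristic is 9 − 27 + 18 = 0, which agrees with 1 − 1 + 0 = 0.

H_0 ≅ Z,  H_1 ≅ Z ⊕ Z/2Z,  H_2 = 0.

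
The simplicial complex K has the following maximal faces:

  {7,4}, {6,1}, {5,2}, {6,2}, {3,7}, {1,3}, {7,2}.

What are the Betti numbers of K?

b_0 = 1, b_1 = 1.

Take the total order 1 < 2 < 3 < 4 < 5 < 6 < 7 on the vertex set. Then K (dimension 1) consists of the simplices:

  0-simplices (7): [1], [2], [3], [4], [5], [6], [7]
  1-simplices (7): [1,3], [1,6], [2,5], [2,6], [2,7], [3,7], [4,7]

so the chain groups are C_0 ≅ Z^7, C_1 ≅ Z^7.

Boundary ∂_1: C_1 → C_0 is given by ∂[p,q] = [q] − [p].
As a 7×7 matrix over Z this has rank 6, with invariant factors (1,1,1,1,1,1).

Now H_k = ker ∂_k / im ∂_{k+1}, so:

  H_0: rank C_0 − rank ∂_1 = 7 − 6 = 1, and the invariant factors of ∂_1 are all 1, so H_0 = Z.
  H_1: rank ker ∂_1 − rank ∂_2 = (7 − 6) − 0 = 1, and there is no ∂_2, so H_1 = Z.

As a check, the Euler characteristic is 7 − 7 = 0, which agrees with 1 − 1 = 0.

Hence the Betti numbers are b_0 = 1, b_1 = 1.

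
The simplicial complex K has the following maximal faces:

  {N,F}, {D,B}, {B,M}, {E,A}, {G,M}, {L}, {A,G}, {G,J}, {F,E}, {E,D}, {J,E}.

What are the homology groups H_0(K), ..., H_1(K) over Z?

H_0 ≅ Z^2,  H_1 ≅ Z^2.

We work with the vertex ordering A < B < D < E < F < G < J < L < M < N. The simplices of K, each written with vertices in increasing order, are:

  0-simplices (10): A, B, D, E, F, G, J, L, M, N
  1-simplices (10): AE, AG, BD, BM, DE, EF, EJ, FN, GJ, GM

giving chain groups C_0 ≅ Z^10, C_1 ≅ Z^10.

∂_1: C_1 → C_0 maps an edge to its endpoints' difference, ∂[p,q] = q − p.
This gives a 10×10 integer matrix of rank 8; reducing to Smith normal form yields diagonal entries (1,1,1,1,1,1,1,1).

Computing H_k = (kernel of ∂_k) / (image of ∂_{k+1}):

  H_0: rank C_0 − rank ∂_1 = 10 − 8 = 2, and the invariant factors of ∂_1 are all 1, so H_0 ≅ Z^2.
  H_1: rank ker ∂_1 − rank ∂_2 = (10 − 8) − 0 = 2, and there is no ∂_2, so H_1 ≅ Z^2.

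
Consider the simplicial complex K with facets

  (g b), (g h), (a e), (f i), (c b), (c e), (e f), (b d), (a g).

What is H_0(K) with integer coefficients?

H_0 = Z.

Take the total order a < b < c < d < e < f < g < h < i on the vertex set. Then K (dimension 1) consists of the simplices:

  0-simplices (9): a, b, c, d, e, f, g, h, i
  1-simplices (9): ae, ag, bc, bd, bg, ce, ef, fi, gh

so the chain groups are C_0 ≅ Z^9, C_1 ≅ Z^9.

The boundary map ∂_1: C_1 → C_0 is given by ∂[p,q] = [q] − [p]. For instance
  ∂bg = g − b.
The 9×9 boundary matrix has rank 8 and Smith normal form diag(1,1,1,1,1,1,1,1).

Computing H_k = (kernel of ∂_k) / (image of ∂_{k+1}):

  H_0: rank C_0 − rank ∂_1 = 9 − 8 = 1, and the invariant factors of ∂_1 are all 1, so H_0 = Z.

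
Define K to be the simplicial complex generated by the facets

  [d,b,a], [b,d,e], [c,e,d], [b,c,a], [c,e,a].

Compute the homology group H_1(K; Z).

H_1 = Z.

Fix the vertex order a < b < c < d < e and write every simplex with vertices in increasing order. Then dim K = 2 and the simplices of K are:

  0-simplices (5): a, b, c, d, e
  1-simplices (10): ab, ac, ad, ae, bc, bd, be, cd, ce, de
  2-simplices (5): abc, abd, ace, bde, cde

so the chain groups are C_0 ≅ Z^5, C_1 ≅ Z^10, C_2 ≅ Z^5.

The boundary map ∂_1: C_1 → C_0 sends each edge [p,q] (with p < q) to q − p. For instance
  ∂ae = e − a.
This gives a 5×10 integer matrix of rank 4; reducing to Smith normal form yields diagonal entries (1,1,1,1).

Boundary ∂_2: C_2 → C_1 sends each 2-simplex [p,q,r] to [q,r] − [p,r] + [p,q]. For instance
  ∂abd = bd − ad + ab,
  ∂cde = de − ce + cd.
The resulting 10×5 matrix has rank 5, and its Smith normal form has invariant factors (1,1,1,1,1).

Now H_k = ker ∂_k / im ∂_{k+1}, so:

  H_1: rank ker ∂_1 − rank ∂_2 = (10 − 4) − 5 = 1, and the invariant factors of ∂_2 are all 1, so H_1 = Z.

(K is a triangulation of the Möbius band.)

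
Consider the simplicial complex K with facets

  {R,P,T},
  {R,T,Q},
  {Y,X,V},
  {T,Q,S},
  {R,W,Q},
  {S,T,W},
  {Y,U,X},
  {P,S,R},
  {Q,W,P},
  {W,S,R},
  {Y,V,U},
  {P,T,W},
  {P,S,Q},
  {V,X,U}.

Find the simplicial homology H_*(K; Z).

H_0 ≅ Z^2,  H_1 ≅ Z/2,  H_2 ≅ Z.

We work with the vertex ordering P < Q < R < S < T < U < V < W < X < Y. The simplices of K, each written with vertices in increasing order, are:

  0-simplices (10): P, Q, R, S, T, U, V, W, X, Y
  1-simplices (21): PQ, PR, PS, PT, PW, QR, QS, QT, QW, RS, RT, RW, ST, SW, TW, UV, UX, UY, VX, VY, XY
  2-simplices (14): PQS, PQW, PRS, PRT, PTW, QRT, QRW, QST, RSW, STW, UVX, UVY, UXY, VXY

Hence C_0 ≅ Z^10, C_1 ≅ Z^21, C_2 ≅ Z^14.

The boundary map ∂_1: C_1 → C_0 is given by ∂[p,q] = [q] − [p].
As a 10×21 matrix over Z this has rank 8, with invariant factors (1,1,1,1,1,1,1,1).

The boundary map ∂_2: C_2 → C_1 sends each 2-simplex [p,q,r] to [q,r] − [p,r] + [p,q]. For instance
  ∂PQS = QS − PS + PQ,
  ∂PRT = RT − PT + PR.
As a 21×14 matrix over Z this has rank 13, with invariant factors (1,1,1,1,1,1,1,1,1,1,1,1,2).

Computing H_k = (kernel of ∂_k) / (image of ∂_{k+1}):

  H_0: rank C_0 − rank ∂_1 = 10 − 8 = 2, and the invariant factors of ∂_1 are all 1, so H_0 = Z^2.
  H_1: rank ker ∂_1 − rank ∂_2 = (21 − 8) − 13 = 0, and ∂_2 has invariant factor 2 > 1, so H_1 = Z/2.
  H_2: rank ker ∂_2 − rank ∂_3 = (14 − 13) − 0 = 1, and there is no ∂_3, so H_2 = Z.

(K is a triangulation of the disjoint union of the 2-sphere S^2 and the real projective plane RP^2.)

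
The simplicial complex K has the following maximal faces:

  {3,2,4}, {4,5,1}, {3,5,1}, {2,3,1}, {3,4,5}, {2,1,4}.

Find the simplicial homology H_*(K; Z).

Fix the vertex order 1 < 2 < 3 < 4 < 5 and write every simplex with vertices in increasing order. Then dim K = 2 and the simplices of K are:

  0-simplices (5): [1], [2], [3], [4], [5]
  1-simplices (9): [1,2], [1,3], [1,4], [1,5], [2,3], [2,4], [3,4], [3,5], [4,5]
  2-simplices (6): [1,2,3], [1,2,4], [1,3,5], [1,4,5], [2,3,4], [3,4,5]

so the chain groups are C_0 ≅ Z^5, C_1 ≅ Z^9, C_2 ≅ Z^6.

Boundary ∂_1: C_1 → C_0 maps an edge to its endpoints' difference, ∂[p,q] = q − p. For instance
  ∂[1,3] = [3] − [1].
This gives a 5×9 integer matrix of rank 4; reducing to Smith normal form yields diagonal entries (1,1,1,1).

The boundary map ∂_2: C_2 → C_1 acts by ∂[p,q,r] = [q,r] − [p,r] + [p,q]. For instance
  ∂[1,3,5] = [3,5] − [1,5] + [1,3],
  ∂[1,4,5] = [4,5] − [1,5] + [1,4].
This gives a 9×6 integer matrix of rank 5; reducing to Smith normal form yields diagonal entries (1,1,1,1,1).

Now H_k = ker ∂_k / im ∂_{k+1}, so:

  H_0: rank C_0 − rank ∂_1 = 5 − 4 = 1, and the invariant factors of ∂_1 are all 1, so H_0 ≅ Z.
  H_1: rank ker ∂_1 − rank ∂_2 = (9 − 4) − 5 = 0, and the invariant factors of ∂_2 are all 1, so H_1 ≅ 0.
  H_2: rank ker ∂_2 − rank ∂_3 = (6 − 5) − 0 = 1, and there is no ∂_3, so H_2 ≅ Z.

H_0 ≅ Z,  H_1 = 0,  H_2 ≅ Z.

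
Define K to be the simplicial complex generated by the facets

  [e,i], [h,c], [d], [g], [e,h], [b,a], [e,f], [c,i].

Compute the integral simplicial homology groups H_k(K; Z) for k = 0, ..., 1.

Order the vertices as a < b < c < d < e < f < g < h < i. Listing each simplex with vertices in this order, K has dimension 1 with simplices:

  0-simplices (9): a, b, c, d, e, f, g, h, i
  1-simplices (6): ab, ch, ci, ef, eh, ei

so the chain groups are C_0 ≅ Z^9, C_1 ≅ Z^6.

Boundary ∂_1: C_1 → C_0 sends each edge [p,q] (with p < q) to q − p. For instance
  ∂ch = h − c.
The resulting 9×6 matrix has rank 5, and its Smith normal form has invariant factors (1,1,1,1,1).

From H_k ≅ ker(∂_k) / im(∂_{k+1}) we obtain:

  H_0: rank C_0 − rank ∂_1 = 9 − 5 = 4, and the invariant factors of ∂_1 are all 1, so H_0 ≅ Z^4.
  H_1: rank ker ∂_1 − rank ∂_2 = (6 − 5) − 0 = 1, and there is no ∂_2, so H_1 ≅ Z.

As a check, the Euler characteristic is 9 − 6 = 3, which agrees with 4 − 1 = 3.

H_0 ≅ Z^4,  H_1 ≅ Z.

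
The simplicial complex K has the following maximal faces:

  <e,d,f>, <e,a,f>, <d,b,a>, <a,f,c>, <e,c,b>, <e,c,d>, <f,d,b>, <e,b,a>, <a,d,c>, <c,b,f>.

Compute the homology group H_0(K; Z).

We work with the vertex ordering a < b < c < d < e < f. The simplices of K, each written with vertices in increasing order, are:

  0-simplices (6): a, b, c, d, e, f
  1-simplices (15): ab, ac, ad, ae, af, bc, bd, be, bf, cd, ce, cf, de, df, ef
  2-simplices (10): abd, abe, acd, acf, aef, bce, bcf, bdf, cde, def

giving chain groups C_0 ≅ Z^6, C_1 ≅ Z^15, C_2 ≅ Z^10.

Boundary ∂_1: C_1 → C_0 is given by ∂[p,q] = [q] − [p]. For instance
  ∂bd = d − b.
As a 6×15 matrix over Z this has rank 5, with invariant factors (1,1,1,1,1).

Boundary ∂_2: C_2 → C_1 sends each 2-simplex [p,q,r] to [q,r] − [p,r] + [p,q]. For instance
  ∂bcf = cf − bf + bc,
  ∂acd = cd − ad + ac.
This gives a 15×10 integer matrix of rank 10; reducing to Smith normal form yields diagonal entries (1,1,1,1,1,1,1,1,1,2).

Now H_k = ker ∂_k / im ∂_{k+1}, so:

  H_0: rank C_0 − rank ∂_1 = 6 − 5 = 1, and the invariant factors of ∂_1 are all 1, so H_0 ≅ Z.

H_0 = Z.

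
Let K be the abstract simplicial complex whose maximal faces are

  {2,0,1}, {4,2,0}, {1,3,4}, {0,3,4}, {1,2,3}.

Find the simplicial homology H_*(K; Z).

Fix the vertex order 0 < 1 < 2 < 3 < 4 and write every simplex with vertices in increasing order. Then dim K = 2 and the simplices of K are:

  0-simplices (5): [0], [1], [2], [3], [4]
  1-simplices (10): [0,1], [0,2], [0,3], [0,4], [1,2], [1,3], [1,4], [2,3], [2,4], [3,4]
  2-simplices (5): [0,1,2], [0,2,4], [0,3,4], [1,2,3], [1,3,4]

Hence C_0 ≅ Z^5, C_1 ≅ Z^10, C_2 ≅ Z^5.

Boundary ∂_1: C_1 → C_0 sends each edge [p,q] (with p < q) to q − p. For instance
  ∂[3,4] = [4] − [3].
The resulting 5×10 matrix has rank 4, and its Smith normal form has invariant factors (1,1,1,1).

The boundary map ∂_2: C_2 → C_1 acts by ∂[p,q,r] = [q,r] − [p,r] + [p,q]. For instance
  ∂[0,1,2] = [1,2] − [0,2] + [0,1],
  ∂[0,2,4] = [2,4] − [0,4] + [0,2].
As a 10×5 matrix over Z this has rank 5, with invariant factors (1,1,1,1,1).

Reading off H_k = ker ∂_k / im ∂_{k+1}:

  H_0: rank C_0 − rank ∂_1 = 5 − 4 = 1, and the invariant factors of ∂_1 are all 1, so H_0 = Z.
  H_1: rank ker ∂_1 − rank ∂_2 = (10 − 4) − 5 = 1, and the invariant factors of ∂_2 are all 1, so H_1 = Z.
  H_2: rank ker ∂_2 − rank ∂_3 = (5 − 5) − 0 = 0, and there is no ∂_3, so H_2 = 0.

As a check, the Euler characteristic is 5 − 10 + 5 = 0, which agrees with 1 − 1 + 0 = 0.

H_0 ≅ Z,  H_1 ≅ Z,  H_2 = 0.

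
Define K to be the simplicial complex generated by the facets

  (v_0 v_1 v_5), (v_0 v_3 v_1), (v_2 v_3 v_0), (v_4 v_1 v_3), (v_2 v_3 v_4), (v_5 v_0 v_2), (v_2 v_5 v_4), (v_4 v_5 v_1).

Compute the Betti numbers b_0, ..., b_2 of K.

b_0 = 1, b_1 = 0, b_2 = 1.

Order the vertices as v_0 < v_1 < v_2 < v_3 < v_4 < v_5. Listing each simplex with vertices in this order, K has dimension 2 with simplices:

  0-simplices (6): [v_0], [v_1], [v_2], [v_3], [v_4], [v_5]
  1-simplices (12): [v_0,v_1], [v_0,v_2], [v_0,v_3], [v_0,v_5], [v_1,v_3], [v_1,v_4], [v_1,v_5], [v_2,v_3], [v_2,v_4], [v_2,v_5], [v_3,v_4], [v_4,v_5]
  2-simplices (8): [v_0,v_1,v_3], [v_0,v_1,v_5], [v_0,v_2,v_3], [v_0,v_2,v_5], [v_1,v_3,v_4], [v_1,v_4,v_5], [v_2,v_3,v_4], [v_2,v_4,v_5]

giving chain groups C_0 ≅ Z^6, C_1 ≅ Z^12, C_2 ≅ Z^8.

The boundary map ∂_1: C_1 → C_0 maps an edge to its endpoints' difference, ∂[p,q] = q − p. For instance
  ∂[v_3,v_4] = [v_4] − [v_3].
This gives a 6×12 integer matrix of rank 5; reducing to Smith normal form yields diagonal entries (1,1,1,1,1).

Boundary ∂_2: C_2 → C_1 maps a triangle to the signed sum of its edges. For instance
  ∂[v_1,v_4,v_5] = [v_4,v_5] − [v_1,v_5] + [v_1,v_4],
  ∂[v_0,v_2,v_3] = [v_2,v_3] − [v_0,v_3] + [v_0,v_2].
The 12×8 boundary matrix has rank 7 and Smith normal form diag(1,1,1,1,1,1,1).

Computing H_k = (kernel of ∂_k) / (image of ∂_{k+1}):

  H_0: rank C_0 − rank ∂_1 = 6 − 5 = 1, and the invariant factors of ∂_1 are all 1, so H_0 ≅ Z.
  H_1: rank ker ∂_1 − rank ∂_2 = (12 − 5) − 7 = 0, and the invariant factors of ∂_2 are all 1, so H_1 ≅ 0.
  H_2: rank ker ∂_2 − rank ∂_3 = (8 − 7) − 0 = 1, and there is no ∂_3, so H_2 ≅ Z.

(K is a triangulation of the 2-sphere S^2.)

Hence the Betti numbers are b_0 = 1, b_1 = 0, b_2 = 1.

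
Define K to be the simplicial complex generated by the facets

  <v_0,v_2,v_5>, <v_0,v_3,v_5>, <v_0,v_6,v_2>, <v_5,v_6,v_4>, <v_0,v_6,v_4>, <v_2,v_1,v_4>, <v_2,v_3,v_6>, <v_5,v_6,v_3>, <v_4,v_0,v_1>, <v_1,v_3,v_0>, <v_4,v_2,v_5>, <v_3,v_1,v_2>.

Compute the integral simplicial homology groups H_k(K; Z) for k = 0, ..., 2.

H_0 = Z,  H_1 = Z_2,  H_2 = 0.

K has 7 vertices, 18 edges, 12 triangles.
rank ∂_0 = 0, rank ∂_1 = 6 ⇒ b_0 = 7 − 0 − 6 = 1; all invariant factors of ∂_1 are 1 so no torsion. So H_0 ≅ Z.
rank ∂_1 = 6, rank ∂_2 = 12 ⇒ b_1 = 18 − 6 − 12 = 0; ∂_2 has invariant factor(s) [2] giving torsion. So H_1 ≅ Z_2.
rank ∂_2 = 12, rank ∂_3 = 0 ⇒ b_2 = 12 − 12 − 0 = 0. So H_2 ≅ 0.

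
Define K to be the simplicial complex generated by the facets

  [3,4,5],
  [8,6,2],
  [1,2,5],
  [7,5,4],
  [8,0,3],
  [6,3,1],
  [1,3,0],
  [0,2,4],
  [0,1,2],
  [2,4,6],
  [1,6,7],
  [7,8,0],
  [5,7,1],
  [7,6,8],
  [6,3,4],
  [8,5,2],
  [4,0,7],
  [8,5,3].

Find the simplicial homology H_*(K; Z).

Order the vertices as 0 < 1 < 2 < 3 < 4 < 5 < 6 < 7 < 8. Listing each simplex with vertices in this order, K has dimension 2 with simplices:

  0-simplices (9): [0], [1], [2], [3], [4], [5], [6], [7], [8]
  1-simplices (27): (27 of them)
  2-simplices (18): [0,1,2], [0,1,3], [0,2,4], [0,3,8], [0,4,7], [0,7,8], [1,2,5], [1,3,6], [1,5,7], [1,6,7], [2,4,6], [2,5,8], [2,6,8], [3,4,5], [3,4,6], [3,5,8], [4,5,7], [6,7,8]

giving chain groups C_0 ≅ Z^9, C_1 ≅ Z^27, C_2 ≅ Z^18.

Boundary ∂_1: C_1 → C_0 sends each edge [p,q] (with p < q) to q − p. For instance
  ∂[3,6] = [6] − [3].
This gives a 9×27 integer matrix of rank 8; reducing to Smith normal form yields diagonal entries (1,1,1,1,1,1,1,1).

The boundary map ∂_2: C_2 → C_1 maps a triangle to the signed sum of its edges. For instance
  ∂[2,4,6] = [4,6] − [2,6] + [2,4],
  ∂[0,7,8] = [7,8] − [0,8] + [0,7].
The resulting 27×18 matrix has rank 17, and its Smith normal form has invariant factors (1,1,1,1,1,1,1,1,1,1,1,1,1,1,1,1,1).

Now H_k = ker ∂_k / im ∂_{k+1}, so:

  H_0: rank C_0 − rank ∂_1 = 9 − 8 = 1, and the invariant factors of ∂_1 are all 1, so H_0 ≅ Z.
  H_1: rank ker ∂_1 − rank ∂_2 = (27 − 8) − 17 = 2, and the invariant factors of ∂_2 are all 1, so H_1 ≅ Z^2.
  H_2: rank ker ∂_2 − rank ∂_3 = (18 − 17) − 0 = 1, and there is no ∂_3, so H_2 ≅ Z.

H_0 = Z,  H_1 = Z^2,  H_2 = Z.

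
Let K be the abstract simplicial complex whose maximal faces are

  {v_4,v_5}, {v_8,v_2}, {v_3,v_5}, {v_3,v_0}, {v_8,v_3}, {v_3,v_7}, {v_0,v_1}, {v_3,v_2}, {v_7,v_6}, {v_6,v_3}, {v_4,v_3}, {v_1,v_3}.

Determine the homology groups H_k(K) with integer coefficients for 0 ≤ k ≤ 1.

Fix the vertex order v_0 < v_1 < v_2 < v_3 < v_4 < v_5 < v_6 < v_7 < v_8 and write every simplex with vertices in increasing order. Then dim K = 1 and the simplices of K are:

  0-simplices (9): [v_0], [v_1], [v_2], [v_3], [v_4], [v_5], [v_6], [v_7], [v_8]
  1-simplices (12): [v_0,v_1], [v_0,v_3], [v_1,v_3], [v_2,v_3], [v_2,v_8], [v_3,v_4], [v_3,v_5], [v_3,v_6], [v_3,v_7], [v_3,v_8], [v_4,v_5], [v_6,v_7]

so the chain groups are C_0 ≅ Z^9, C_1 ≅ Z^12.

Boundary ∂_1: C_1 → C_0 sends each edge [p,q] (with p < q) to q − p. For instance
  ∂[v_2,v_8] = [v_8] − [v_2].
This gives a 9×12 integer matrix of rank 8; reducing to Smith normal form yields diagonal entries (1,1,1,1,1,1,1,1).

Now H_k = ker ∂_k / im ∂_{k+1}, so:

  H_0: rank C_0 − rank ∂_1 = 9 − 8 = 1, and the invariant factors of ∂_1 are all 1, so H_0 ≅ Z.
  H_1: rank ker ∂_1 − rank ∂_2 = (12 − 8) − 0 = 4, and there is no ∂_2, so H_1 ≅ Z^4.

As a check, the Euler characteristic is 9 − 12 = -3, which agrees with 1 − 4 = -3.

H_0 ≅ Z,  H_1 ≅ Z^4.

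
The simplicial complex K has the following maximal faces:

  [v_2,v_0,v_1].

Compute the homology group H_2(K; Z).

Fix the vertex order v_0 < v_1 < v_2 and write every simplex with vertices in increasing order. Then dim K = 2 and the simplices of K are:

  0-simplices (3): [v_0], [v_1], [v_2]
  1-simplices (3): [v_0,v_1], [v_0,v_2], [v_1,v_2]
  2-simplices (1): [v_0,v_1,v_2]

giving chain groups C_0 ≅ Z^3, C_1 ≅ Z^3, C_2 ≅ Z^1.

∂_1: C_1 → C_0 is given by ∂[p,q] = [q] − [p].
As a 3×3 matrix over Z this has rank 2, with invariant factors (1,1).

Boundary ∂_2: C_2 → C_1 acts by ∂[p,q,r] = [q,r] − [p,r] + [p,q]. For instance
  ∂[v_0,v_1,v_2] = [v_1,v_2] − [v_0,v_2] + [v_0,v_1].
This gives a 3×1 integer matrix of rank 1; reducing to Smith normal form yields diagonal entries (1).

Now H_k = ker ∂_k / im ∂_{k+1}, so:

  H_2: rank ker ∂_2 − rank ∂_3 = (1 − 1) − 0 = 0, and there is no ∂_3, so H_2 = 0.

H_2 = 0.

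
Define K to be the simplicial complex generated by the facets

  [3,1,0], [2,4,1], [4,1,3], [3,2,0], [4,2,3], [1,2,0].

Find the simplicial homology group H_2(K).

Fix the vertex order 0 < 1 < 2 < 3 < 4 and write every simplex with vertices in increasing order. Then dim K = 2 and the simplices of K are:

  0-simplices (5): [0], [1], [2], [3], [4]
  1-simplices (9): [0,1], [0,2], [0,3], [1,2], [1,3], [1,4], [2,3], [2,4], [3,4]
  2-simplices (6): [0,1,2], [0,1,3], [0,2,3], [1,2,4], [1,3,4], [2,3,4]

Hence C_0 ≅ Z^5, C_1 ≅ Z^9, C_2 ≅ Z^6.

The boundary map ∂_1: C_1 → C_0 sends each edge [p,q] (with p < q) to q − p.
As a 5×9 matrix over Z this has rank 4, with invariant factors (1,1,1,1).

Boundary ∂_2: C_2 → C_1 sends each 2-simplex [p,q,r] to [q,r] − [p,r] + [p,q]. For instance
  ∂[0,1,2] = [1,2] − [0,2] + [0,1],
  ∂[1,3,4] = [3,4] − [1,4] + [1,3].
The 9×6 boundary matrix has rank 5 and Smith normal form diag(1,1,1,1,1).

Now H_k = ker ∂_k / im ∂_{k+1}, so:

  H_2: rank ker ∂_2 − rank ∂_3 = (6 − 5) − 0 = 1, and there is no ∂_3, so H_2 ≅ Z.

H_2 = Z.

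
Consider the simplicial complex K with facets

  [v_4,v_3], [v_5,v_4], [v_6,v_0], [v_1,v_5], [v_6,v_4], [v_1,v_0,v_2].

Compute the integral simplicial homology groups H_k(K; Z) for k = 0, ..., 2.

H_0 ≅ Z,  H_1 ≅ Z,  H_2 = 0.

Take the total order v_0 < v_1 < v_2 < v_3 < v_4 < v_5 < v_6 on the vertex set. Then K (dimension 2) consists of the simplices:

  0-simplices (7): [v_0], [v_1], [v_2], [v_3], [v_4], [v_5], [v_6]
  1-simplices (8): [v_0,v_1], [v_0,v_2], [v_0,v_6], [v_1,v_2], [v_1,v_5], [v_3,v_4], [v_4,v_5], [v_4,v_6]
  2-simplices (1): [v_0,v_1,v_2]

giving chain groups C_0 ≅ Z^7, C_1 ≅ Z^8, C_2 ≅ Z^1.

Boundary ∂_1: C_1 → C_0 is given by ∂[p,q] = [q] − [p].
This gives a 7×8 integer matrix of rank 6; reducing to Smith normal form yields diagonal entries (1,1,1,1,1,1).

∂_2: C_2 → C_1 acts by ∂[p,q,r] = [q,r] − [p,r] + [p,q]. For instance
  ∂[v_0,v_1,v_2] = [v_1,v_2] − [v_0,v_2] + [v_0,v_1].
The resulting 8×1 matrix has rank 1, and its Smith normal form has invariant factors (1).

Now H_k = ker ∂_k / im ∂_{k+1}, so:

  H_0: rank C_0 − rank ∂_1 = 7 − 6 = 1, and the invariant factors of ∂_1 are all 1, so H_0 ≅ Z.
  H_1: rank ker ∂_1 − rank ∂_2 = (8 − 6) − 1 = 1, and the invariant factors of ∂_2 are all 1, so H_1 ≅ Z.
  H_2: rank ker ∂_2 − rank ∂_3 = (1 − 1) − 0 = 0, and there is no ∂_3, so H_2 ≅ 0.

As a check, the Euler characteristic is 7 − 8 + 1 = 0, which agrees with 1 − 1 + 0 = 0.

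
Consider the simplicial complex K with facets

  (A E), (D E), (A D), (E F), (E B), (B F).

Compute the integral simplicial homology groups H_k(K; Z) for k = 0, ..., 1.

H_0 ≅ Z,  H_1 ≅ Z^2.

We work with the vertex ordering A < B < D < E < F. The simplices of K, each written with vertices in increasing order, are:

  0-simplices (5): A, B, D, E, F
  1-simplices (6): AD, AE, BE, BF, DE, EF

Hence C_0 ≅ Z^5, C_1 ≅ Z^6.

The boundary map ∂_1: C_1 → C_0 maps an edge to its endpoints' difference, ∂[p,q] = q − p. For instance
  ∂AE = E − A.
This gives a 5×6 integer matrix of rank 4; reducing to Smith normal form yields diagonal entries (1,1,1,1).

Now H_k = ker ∂_k / im ∂_{k+1}, so:

  H_0: rank C_0 − rank ∂_1 = 5 − 4 = 1, and the invariant factors of ∂_1 are all 1, so H_0 ≅ Z.
  H_1: rank ker ∂_1 − rank ∂_2 = (6 − 4) − 0 = 2, and there is no ∂_2, so H_1 ≅ Z^2.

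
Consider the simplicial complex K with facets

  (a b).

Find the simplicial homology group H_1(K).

H_1 = 0.

Fix the vertex order a < b and write every simplex with vertices in increasing order. Then dim K = 1 and the simplices of K are:

  0-simplices (2): a, b
  1-simplices (1): ab

giving chain groups C_0 ≅ Z^2, C_1 ≅ Z^1.

The boundary map ∂_1: C_1 → C_0 is given by ∂[p,q] = [q] − [p].
As a 2×1 matrix over Z this has rank 1, with invariant factors (1).

Now H_k = ker ∂_k / im ∂_{k+1}, so:

  H_1: rank ker ∂_1 − rank ∂_2 = (1 − 1) − 0 = 0, and there is no ∂_2, so H_1 ≅ 0.

(K is a triangulation of the 1-simplex.)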